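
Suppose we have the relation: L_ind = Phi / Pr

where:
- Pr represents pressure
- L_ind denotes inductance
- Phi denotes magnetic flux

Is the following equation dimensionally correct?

No

Pr (pressure) has dimensions [L^-1 M T^-2].
L_ind (inductance) has dimensions [I^-2 L^2 M T^-2].
Phi (magnetic flux) has dimensions [I^-1 L^2 M T^-2].

Left side: [I^-2 L^2 M T^-2]
Right side: [I^-1 L^3]

The two sides have different dimensions, so the equation is NOT dimensionally consistent.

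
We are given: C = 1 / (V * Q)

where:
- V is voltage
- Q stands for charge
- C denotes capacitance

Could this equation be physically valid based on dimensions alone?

No

V (voltage) has dimensions [I^-1 L^2 M T^-3].
Q (charge) has dimensions [I T].
C (capacitance) has dimensions [I^2 L^-2 M^-1 T^4].

Left side: [I^2 L^-2 M^-1 T^4]
Right side: [L^-2 M^-1 T^2]

The two sides have different dimensions, so the equation is NOT dimensionally consistent.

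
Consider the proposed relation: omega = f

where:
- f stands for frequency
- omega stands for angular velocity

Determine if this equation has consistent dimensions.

Yes

f (frequency) has dimensions [T^-1].
omega (angular velocity) has dimensions [T^-1].

Left side: [T^-1]
Right side: [T^-1]

Both sides have the same dimensions, so the equation is dimensionally consistent.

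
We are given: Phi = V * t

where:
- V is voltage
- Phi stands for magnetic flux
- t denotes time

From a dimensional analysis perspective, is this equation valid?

Yes

V (voltage) has dimensions [I^-1 L^2 M T^-3].
Phi (magnetic flux) has dimensions [I^-1 L^2 M T^-2].
t (time) has dimensions [T].

Left side: [I^-1 L^2 M T^-2]
Right side: [I^-1 L^2 M T^-2]

Both sides have the same dimensions, so the equation is dimensionally consistent.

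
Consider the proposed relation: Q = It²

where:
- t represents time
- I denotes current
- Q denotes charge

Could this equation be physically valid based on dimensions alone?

No

t (time) has dimensions [T].
I (current) has dimensions [I].
Q (charge) has dimensions [I T].

Left side: [I T]
Right side: [I T^2]

The two sides have different dimensions, so the equation is NOT dimensionally consistent.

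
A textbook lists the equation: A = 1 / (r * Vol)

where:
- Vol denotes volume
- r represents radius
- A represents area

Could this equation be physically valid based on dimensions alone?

No

Vol (volume) has dimensions [L^3].
r (radius) has dimensions [L].
A (area) has dimensions [L^2].

Left side: [L^2]
Right side: [L^-4]

The two sides have different dimensions, so the equation is NOT dimensionally consistent.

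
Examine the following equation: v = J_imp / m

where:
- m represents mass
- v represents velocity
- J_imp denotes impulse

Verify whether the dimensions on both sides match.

Yes

m (mass) has dimensions [M].
v (velocity) has dimensions [L T^-1].
J_imp (impulse) has dimensions [L M T^-1].

Left side: [L T^-1]
Right side: [L T^-1]

Both sides have the same dimensions, so the equation is dimensionally consistent.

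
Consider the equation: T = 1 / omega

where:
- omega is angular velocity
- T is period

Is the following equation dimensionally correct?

Yes

omega (angular velocity) has dimensions [T^-1].
T (period) has dimensions [T].

Left side: [T]
Right side: [T]

Both sides have the same dimensions, so the equation is dimensionally consistent.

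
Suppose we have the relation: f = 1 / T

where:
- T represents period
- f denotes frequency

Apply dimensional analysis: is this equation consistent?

Yes

T (period) has dimensions [T].
f (frequency) has dimensions [T^-1].

Left side: [T^-1]
Right side: [T^-1]

Both sides have the same dimensions, so the equation is dimensionally consistent.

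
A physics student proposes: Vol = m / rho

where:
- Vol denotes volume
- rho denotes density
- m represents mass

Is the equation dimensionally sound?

Yes

Vol (volume) has dimensions [L^3].
rho (density) has dimensions [L^-3 M].
m (mass) has dimensions [M].

Left side: [L^3]
Right side: [L^3]

Both sides have the same dimensions, so the equation is dimensionally consistent.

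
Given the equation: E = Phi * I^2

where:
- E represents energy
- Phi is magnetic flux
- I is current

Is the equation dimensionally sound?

No

E (energy) has dimensions [L^2 M T^-2].
Phi (magnetic flux) has dimensions [I^-1 L^2 M T^-2].
I (current) has dimensions [I].

Left side: [L^2 M T^-2]
Right side: [I L^2 M T^-2]

The two sides have different dimensions, so the equation is NOT dimensionally consistent.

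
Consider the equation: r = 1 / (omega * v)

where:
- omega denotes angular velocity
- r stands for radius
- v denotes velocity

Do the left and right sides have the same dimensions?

No

omega (angular velocity) has dimensions [T^-1].
r (radius) has dimensions [L].
v (velocity) has dimensions [L T^-1].

Left side: [L]
Right side: [L^-1 T^2]

The two sides have different dimensions, so the equation is NOT dimensionally consistent.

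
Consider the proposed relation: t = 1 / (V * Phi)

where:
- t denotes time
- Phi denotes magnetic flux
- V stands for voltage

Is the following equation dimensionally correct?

No

t (time) has dimensions [T].
Phi (magnetic flux) has dimensions [I^-1 L^2 M T^-2].
V (voltage) has dimensions [I^-1 L^2 M T^-3].

Left side: [T]
Right side: [I^2 L^-4 M^-2 T^5]

The two sides have different dimensions, so the equation is NOT dimensionally consistent.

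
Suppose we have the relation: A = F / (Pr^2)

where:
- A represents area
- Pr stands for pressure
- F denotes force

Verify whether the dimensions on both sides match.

No

A (area) has dimensions [L^2].
Pr (pressure) has dimensions [L^-1 M T^-2].
F (force) has dimensions [L M T^-2].

Left side: [L^2]
Right side: [L^3 M^-1 T^2]

The two sides have different dimensions, so the equation is NOT dimensionally consistent.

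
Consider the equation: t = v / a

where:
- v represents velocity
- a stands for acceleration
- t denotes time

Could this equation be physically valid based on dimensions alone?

Yes

v (velocity) has dimensions [L T^-1].
a (acceleration) has dimensions [L T^-2].
t (time) has dimensions [T].

Left side: [T]
Right side: [T]

Both sides have the same dimensions, so the equation is dimensionally consistent.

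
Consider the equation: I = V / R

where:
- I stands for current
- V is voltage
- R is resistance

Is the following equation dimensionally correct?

Yes

I (current) has dimensions [I].
V (voltage) has dimensions [I^-1 L^2 M T^-3].
R (resistance) has dimensions [I^-2 L^2 M T^-3].

Left side: [I]
Right side: [I]

Both sides have the same dimensions, so the equation is dimensionally consistent.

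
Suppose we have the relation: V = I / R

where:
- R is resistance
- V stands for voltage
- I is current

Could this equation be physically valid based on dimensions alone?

No

R (resistance) has dimensions [I^-2 L^2 M T^-3].
V (voltage) has dimensions [I^-1 L^2 M T^-3].
I (current) has dimensions [I].

Left side: [I^-1 L^2 M T^-3]
Right side: [I^3 L^-2 M^-1 T^3]

The two sides have different dimensions, so the equation is NOT dimensionally consistent.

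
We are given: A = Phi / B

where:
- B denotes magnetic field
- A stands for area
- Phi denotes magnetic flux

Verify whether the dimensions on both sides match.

Yes

B (magnetic field) has dimensions [I^-1 M T^-2].
A (area) has dimensions [L^2].
Phi (magnetic flux) has dimensions [I^-1 L^2 M T^-2].

Left side: [L^2]
Right side: [L^2]

Both sides have the same dimensions, so the equation is dimensionally consistent.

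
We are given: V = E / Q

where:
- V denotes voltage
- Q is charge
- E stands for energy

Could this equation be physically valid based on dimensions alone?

Yes

V (voltage) has dimensions [I^-1 L^2 M T^-3].
Q (charge) has dimensions [I T].
E (energy) has dimensions [L^2 M T^-2].

Left side: [I^-1 L^2 M T^-3]
Right side: [I^-1 L^2 M T^-3]

Both sides have the same dimensions, so the equation is dimensionally consistent.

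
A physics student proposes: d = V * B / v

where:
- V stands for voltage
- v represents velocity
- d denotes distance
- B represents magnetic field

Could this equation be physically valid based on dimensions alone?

No

V (voltage) has dimensions [I^-1 L^2 M T^-3].
v (velocity) has dimensions [L T^-1].
d (distance) has dimensions [L].
B (magnetic field) has dimensions [I^-1 M T^-2].

Left side: [L]
Right side: [I^-2 L M^2 T^-4]

The two sides have different dimensions, so the equation is NOT dimensionally consistent.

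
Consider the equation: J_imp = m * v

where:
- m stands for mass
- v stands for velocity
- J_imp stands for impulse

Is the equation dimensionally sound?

Yes

m (mass) has dimensions [M].
v (velocity) has dimensions [L T^-1].
J_imp (impulse) has dimensions [L M T^-1].

Left side: [L M T^-1]
Right side: [L M T^-1]

Both sides have the same dimensions, so the equation is dimensionally consistent.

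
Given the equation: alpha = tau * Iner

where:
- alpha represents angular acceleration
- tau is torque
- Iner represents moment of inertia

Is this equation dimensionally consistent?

No

alpha (angular acceleration) has dimensions [T^-2].
tau (torque) has dimensions [L^2 M T^-2].
Iner (moment of inertia) has dimensions [L^2 M].

Left side: [T^-2]
Right side: [L^4 M^2 T^-2]

The two sides have different dimensions, so the equation is NOT dimensionally consistent.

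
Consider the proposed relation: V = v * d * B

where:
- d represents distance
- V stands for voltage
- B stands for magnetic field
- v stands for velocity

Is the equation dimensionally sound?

Yes

d (distance) has dimensions [L].
V (voltage) has dimensions [I^-1 L^2 M T^-3].
B (magnetic field) has dimensions [I^-1 M T^-2].
v (velocity) has dimensions [L T^-1].

Left side: [I^-1 L^2 M T^-3]
Right side: [I^-1 L^2 M T^-3]

Both sides have the same dimensions, so the equation is dimensionally consistent.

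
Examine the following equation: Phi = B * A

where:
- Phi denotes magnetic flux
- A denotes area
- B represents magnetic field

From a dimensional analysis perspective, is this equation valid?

Yes

Phi (magnetic flux) has dimensions [I^-1 L^2 M T^-2].
A (area) has dimensions [L^2].
B (magnetic field) has dimensions [I^-1 M T^-2].

Left side: [I^-1 L^2 M T^-2]
Right side: [I^-1 L^2 M T^-2]

Both sides have the same dimensions, so the equation is dimensionally consistent.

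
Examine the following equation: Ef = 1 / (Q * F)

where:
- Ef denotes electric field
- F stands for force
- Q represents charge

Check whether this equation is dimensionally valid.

No

Ef (electric field) has dimensions [I^-1 L M T^-3].
F (force) has dimensions [L M T^-2].
Q (charge) has dimensions [I T].

Left side: [I^-1 L M T^-3]
Right side: [I^-1 L^-1 M^-1 T]

The two sides have different dimensions, so the equation is NOT dimensionally consistent.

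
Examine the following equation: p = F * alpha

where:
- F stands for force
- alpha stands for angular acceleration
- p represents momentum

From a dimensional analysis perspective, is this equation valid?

No

F (force) has dimensions [L M T^-2].
alpha (angular acceleration) has dimensions [T^-2].
p (momentum) has dimensions [L M T^-1].

Left side: [L M T^-1]
Right side: [L M T^-4]

The two sides have different dimensions, so the equation is NOT dimensionally consistent.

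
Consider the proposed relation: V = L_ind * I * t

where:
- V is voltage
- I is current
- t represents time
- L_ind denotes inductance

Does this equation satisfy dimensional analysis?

No

V (voltage) has dimensions [I^-1 L^2 M T^-3].
I (current) has dimensions [I].
t (time) has dimensions [T].
L_ind (inductance) has dimensions [I^-2 L^2 M T^-2].

Left side: [I^-1 L^2 M T^-3]
Right side: [I^-1 L^2 M T^-1]

The two sides have different dimensions, so the equation is NOT dimensionally consistent.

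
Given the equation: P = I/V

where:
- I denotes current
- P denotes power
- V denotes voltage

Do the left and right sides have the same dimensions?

No

I (current) has dimensions [I].
P (power) has dimensions [L^2 M T^-3].
V (voltage) has dimensions [I^-1 L^2 M T^-3].

Left side: [L^2 M T^-3]
Right side: [I^2 L^-2 M^-1 T^3]

The two sides have different dimensions, so the equation is NOT dimensionally consistent.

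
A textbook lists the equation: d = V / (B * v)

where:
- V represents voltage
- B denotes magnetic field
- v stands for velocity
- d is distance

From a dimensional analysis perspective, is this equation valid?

Yes

V (voltage) has dimensions [I^-1 L^2 M T^-3].
B (magnetic field) has dimensions [I^-1 M T^-2].
v (velocity) has dimensions [L T^-1].
d (distance) has dimensions [L].

Left side: [L]
Right side: [L]

Both sides have the same dimensions, so the equation is dimensionally consistent.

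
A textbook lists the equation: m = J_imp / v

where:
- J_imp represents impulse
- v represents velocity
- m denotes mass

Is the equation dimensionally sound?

Yes

J_imp (impulse) has dimensions [L M T^-1].
v (velocity) has dimensions [L T^-1].
m (mass) has dimensions [M].

Left side: [M]
Right side: [M]

Both sides have the same dimensions, so the equation is dimensionally consistent.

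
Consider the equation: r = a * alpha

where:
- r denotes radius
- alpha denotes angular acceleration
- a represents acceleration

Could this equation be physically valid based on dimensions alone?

No

r (radius) has dimensions [L].
alpha (angular acceleration) has dimensions [T^-2].
a (acceleration) has dimensions [L T^-2].

Left side: [L]
Right side: [L T^-4]

The two sides have different dimensions, so the equation is NOT dimensionally consistent.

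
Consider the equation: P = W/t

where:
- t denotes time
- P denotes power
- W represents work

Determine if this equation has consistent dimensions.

Yes

t (time) has dimensions [T].
P (power) has dimensions [L^2 M T^-3].
W (work) has dimensions [L^2 M T^-2].

Left side: [L^2 M T^-3]
Right side: [L^2 M T^-3]

Both sides have the same dimensions, so the equation is dimensionally consistent.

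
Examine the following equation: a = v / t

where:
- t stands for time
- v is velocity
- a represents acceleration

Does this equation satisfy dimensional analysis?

Yes

t (time) has dimensions [T].
v (velocity) has dimensions [L T^-1].
a (acceleration) has dimensions [L T^-2].

Left side: [L T^-2]
Right side: [L T^-2]

Both sides have the same dimensions, so the equation is dimensionally consistent.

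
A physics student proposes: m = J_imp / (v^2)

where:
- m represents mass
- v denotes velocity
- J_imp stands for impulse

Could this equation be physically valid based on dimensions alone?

No

m (mass) has dimensions [M].
v (velocity) has dimensions [L T^-1].
J_imp (impulse) has dimensions [L M T^-1].

Left side: [M]
Right side: [L^-1 M T]

The two sides have different dimensions, so the equation is NOT dimensionally consistent.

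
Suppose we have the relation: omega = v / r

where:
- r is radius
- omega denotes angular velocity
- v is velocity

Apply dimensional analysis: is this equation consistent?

Yes

r (radius) has dimensions [L].
omega (angular velocity) has dimensions [T^-1].
v (velocity) has dimensions [L T^-1].

Left side: [T^-1]
Right side: [T^-1]

Both sides have the same dimensions, so the equation is dimensionally consistent.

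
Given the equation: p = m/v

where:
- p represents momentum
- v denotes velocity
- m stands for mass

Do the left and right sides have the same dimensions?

No

p (momentum) has dimensions [L M T^-1].
v (velocity) has dimensions [L T^-1].
m (mass) has dimensions [M].

Left side: [L M T^-1]
Right side: [L^-1 M T]

The two sides have different dimensions, so the equation is NOT dimensionally consistent.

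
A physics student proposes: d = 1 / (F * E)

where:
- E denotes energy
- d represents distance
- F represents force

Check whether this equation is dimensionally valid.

No

E (energy) has dimensions [L^2 M T^-2].
d (distance) has dimensions [L].
F (force) has dimensions [L M T^-2].

Left side: [L]
Right side: [L^-3 M^-2 T^4]

The two sides have different dimensions, so the equation is NOT dimensionally consistent.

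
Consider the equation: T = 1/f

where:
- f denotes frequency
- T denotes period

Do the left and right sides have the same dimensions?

Yes

f (frequency) has dimensions [T^-1].
T (period) has dimensions [T].

Left side: [T]
Right side: [T]

Both sides have the same dimensions, so the equation is dimensionally consistent.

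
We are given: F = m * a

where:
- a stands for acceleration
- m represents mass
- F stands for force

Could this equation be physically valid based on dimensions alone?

Yes

a (acceleration) has dimensions [L T^-2].
m (mass) has dimensions [M].
F (force) has dimensions [L M T^-2].

Left side: [L M T^-2]
Right side: [L M T^-2]

Both sides have the same dimensions, so the equation is dimensionally consistent.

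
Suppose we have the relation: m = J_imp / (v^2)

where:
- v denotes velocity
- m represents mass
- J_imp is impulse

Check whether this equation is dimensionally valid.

No

v (velocity) has dimensions [L T^-1].
m (mass) has dimensions [M].
J_imp (impulse) has dimensions [L M T^-1].

Left side: [M]
Right side: [L^-1 M T]

The two sides have different dimensions, so the equation is NOT dimensionally consistent.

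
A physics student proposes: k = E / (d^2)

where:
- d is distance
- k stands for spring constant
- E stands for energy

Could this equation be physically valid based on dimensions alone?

Yes

d (distance) has dimensions [L].
k (spring constant) has dimensions [M T^-2].
E (energy) has dimensions [L^2 M T^-2].

Left side: [M T^-2]
Right side: [M T^-2]

Both sides have the same dimensions, so the equation is dimensionally consistent.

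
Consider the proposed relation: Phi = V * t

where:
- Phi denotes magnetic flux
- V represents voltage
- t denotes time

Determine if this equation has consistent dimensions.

Yes

Phi (magnetic flux) has dimensions [I^-1 L^2 M T^-2].
V (voltage) has dimensions [I^-1 L^2 M T^-3].
t (time) has dimensions [T].

Left side: [I^-1 L^2 M T^-2]
Right side: [I^-1 L^2 M T^-2]

Both sides have the same dimensions, so the equation is dimensionally consistent.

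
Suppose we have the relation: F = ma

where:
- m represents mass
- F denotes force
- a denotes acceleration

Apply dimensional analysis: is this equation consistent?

Yes

m (mass) has dimensions [M].
F (force) has dimensions [L M T^-2].
a (acceleration) has dimensions [L T^-2].

Left side: [L M T^-2]
Right side: [L M T^-2]

Both sides have the same dimensions, so the equation is dimensionally consistent.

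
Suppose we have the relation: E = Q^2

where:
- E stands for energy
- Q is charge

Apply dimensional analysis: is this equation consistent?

No

E (energy) has dimensions [L^2 M T^-2].
Q (charge) has dimensions [I T].

Left side: [L^2 M T^-2]
Right side: [I^2 T^2]

The two sides have different dimensions, so the equation is NOT dimensionally consistent.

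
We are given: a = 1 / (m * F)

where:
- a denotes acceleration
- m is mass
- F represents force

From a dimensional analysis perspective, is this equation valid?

No

a (acceleration) has dimensions [L T^-2].
m (mass) has dimensions [M].
F (force) has dimensions [L M T^-2].

Left side: [L T^-2]
Right side: [L^-1 M^-2 T^2]

The two sides have different dimensions, so the equation is NOT dimensionally consistent.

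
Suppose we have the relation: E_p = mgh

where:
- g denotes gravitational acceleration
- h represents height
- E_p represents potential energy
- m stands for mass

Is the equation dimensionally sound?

Yes

g (gravitational acceleration) has dimensions [L T^-2].
h (height) has dimensions [L].
E_p (potential energy) has dimensions [L^2 M T^-2].
m (mass) has dimensions [M].

Left side: [L^2 M T^-2]
Right side: [L^2 M T^-2]

Both sides have the same dimensions, so the equation is dimensionally consistent.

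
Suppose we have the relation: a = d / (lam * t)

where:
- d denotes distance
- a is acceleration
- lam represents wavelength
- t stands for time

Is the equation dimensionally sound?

No

d (distance) has dimensions [L].
a (acceleration) has dimensions [L T^-2].
lam (wavelength) has dimensions [L].
t (time) has dimensions [T].

Left side: [L T^-2]
Right side: [T^-1]

The two sides have different dimensions, so the equation is NOT dimensionally consistent.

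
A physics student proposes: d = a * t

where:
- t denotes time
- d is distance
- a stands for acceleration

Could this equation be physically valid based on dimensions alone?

No

t (time) has dimensions [T].
d (distance) has dimensions [L].
a (acceleration) has dimensions [L T^-2].

Left side: [L]
Right side: [L T^-1]

The two sides have different dimensions, so the equation is NOT dimensionally consistent.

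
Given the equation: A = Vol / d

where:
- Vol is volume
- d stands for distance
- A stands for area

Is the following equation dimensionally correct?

Yes

Vol (volume) has dimensions [L^3].
d (distance) has dimensions [L].
A (area) has dimensions [L^2].

Left side: [L^2]
Right side: [L^2]

Both sides have the same dimensions, so the equation is dimensionally consistent.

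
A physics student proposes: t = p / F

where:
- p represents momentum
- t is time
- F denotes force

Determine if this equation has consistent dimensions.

Yes

p (momentum) has dimensions [L M T^-1].
t (time) has dimensions [T].
F (force) has dimensions [L M T^-2].

Left side: [T]
Right side: [T]

Both sides have the same dimensions, so the equation is dimensionally consistent.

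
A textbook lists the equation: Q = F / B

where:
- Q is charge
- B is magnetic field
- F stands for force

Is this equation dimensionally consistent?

No

Q (charge) has dimensions [I T].
B (magnetic field) has dimensions [I^-1 M T^-2].
F (force) has dimensions [L M T^-2].

Left side: [I T]
Right side: [I L]

The two sides have different dimensions, so the equation is NOT dimensionally consistent.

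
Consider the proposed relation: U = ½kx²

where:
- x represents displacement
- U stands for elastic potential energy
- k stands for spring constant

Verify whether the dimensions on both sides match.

Yes

x (displacement) has dimensions [L].
U (elastic potential energy) has dimensions [L^2 M T^-2].
k (spring constant) has dimensions [M T^-2].

Left side: [L^2 M T^-2]
Right side: [L^2 M T^-2]

Both sides have the same dimensions, so the equation is dimensionally consistent.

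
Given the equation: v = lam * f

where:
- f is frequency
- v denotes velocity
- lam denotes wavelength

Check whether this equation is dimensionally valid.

Yes

f (frequency) has dimensions [T^-1].
v (velocity) has dimensions [L T^-1].
lam (wavelength) has dimensions [L].

Left side: [L T^-1]
Right side: [L T^-1]

Both sides have the same dimensions, so the equation is dimensionally consistent.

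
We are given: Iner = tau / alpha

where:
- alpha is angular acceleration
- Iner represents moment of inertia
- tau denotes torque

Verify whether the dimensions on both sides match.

Yes

alpha (angular acceleration) has dimensions [T^-2].
Iner (moment of inertia) has dimensions [L^2 M].
tau (torque) has dimensions [L^2 M T^-2].

Left side: [L^2 M]
Right side: [L^2 M]

Both sides have the same dimensions, so the equation is dimensionally consistent.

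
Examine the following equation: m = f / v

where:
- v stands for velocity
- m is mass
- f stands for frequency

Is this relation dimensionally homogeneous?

No

v (velocity) has dimensions [L T^-1].
m (mass) has dimensions [M].
f (frequency) has dimensions [T^-1].

Left side: [M]
Right side: [L^-1]

The two sides have different dimensions, so the equation is NOT dimensionally consistent.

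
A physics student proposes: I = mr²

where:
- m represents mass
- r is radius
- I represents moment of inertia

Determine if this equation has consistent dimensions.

Yes

m (mass) has dimensions [M].
r (radius) has dimensions [L].
I (moment of inertia) has dimensions [L^2 M].

Left side: [L^2 M]
Right side: [L^2 M]

Both sides have the same dimensions, so the equation is dimensionally consistent.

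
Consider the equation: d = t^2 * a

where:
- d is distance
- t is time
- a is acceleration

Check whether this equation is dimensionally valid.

Yes

d (distance) has dimensions [L].
t (time) has dimensions [T].
a (acceleration) has dimensions [L T^-2].

Left side: [L]
Right side: [L]

Both sides have the same dimensions, so the equation is dimensionally consistent.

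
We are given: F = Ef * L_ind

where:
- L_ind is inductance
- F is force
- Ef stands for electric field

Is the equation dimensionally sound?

No

L_ind (inductance) has dimensions [I^-2 L^2 M T^-2].
F (force) has dimensions [L M T^-2].
Ef (electric field) has dimensions [I^-1 L M T^-3].

Left side: [L M T^-2]
Right side: [I^-3 L^3 M^2 T^-5]

The two sides have different dimensions, so the equation is NOT dimensionally consistent.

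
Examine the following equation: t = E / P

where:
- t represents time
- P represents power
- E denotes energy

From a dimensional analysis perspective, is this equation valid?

Yes

t (time) has dimensions [T].
P (power) has dimensions [L^2 M T^-3].
E (energy) has dimensions [L^2 M T^-2].

Left side: [T]
Right side: [T]

Both sides have the same dimensions, so the equation is dimensionally consistent.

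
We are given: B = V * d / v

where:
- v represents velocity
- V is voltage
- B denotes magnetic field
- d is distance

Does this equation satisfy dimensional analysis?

No

v (velocity) has dimensions [L T^-1].
V (voltage) has dimensions [I^-1 L^2 M T^-3].
B (magnetic field) has dimensions [I^-1 M T^-2].
d (distance) has dimensions [L].

Left side: [I^-1 M T^-2]
Right side: [I^-1 L^2 M T^-2]

The two sides have different dimensions, so the equation is NOT dimensionally consistent.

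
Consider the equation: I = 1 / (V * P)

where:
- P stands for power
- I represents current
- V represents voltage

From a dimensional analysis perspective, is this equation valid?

No

P (power) has dimensions [L^2 M T^-3].
I (current) has dimensions [I].
V (voltage) has dimensions [I^-1 L^2 M T^-3].

Left side: [I]
Right side: [I L^-4 M^-2 T^6]

The two sides have different dimensions, so the equation is NOT dimensionally consistent.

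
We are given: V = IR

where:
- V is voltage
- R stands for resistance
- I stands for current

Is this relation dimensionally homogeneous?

Yes

V (voltage) has dimensions [I^-1 L^2 M T^-3].
R (resistance) has dimensions [I^-2 L^2 M T^-3].
I (current) has dimensions [I].

Left side: [I^-1 L^2 M T^-3]
Right side: [I^-1 L^2 M T^-3]

Both sides have the same dimensions, so the equation is dimensionally consistent.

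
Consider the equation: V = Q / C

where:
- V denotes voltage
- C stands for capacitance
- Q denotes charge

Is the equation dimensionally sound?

Yes

V (voltage) has dimensions [I^-1 L^2 M T^-3].
C (capacitance) has dimensions [I^2 L^-2 M^-1 T^4].
Q (charge) has dimensions [I T].

Left side: [I^-1 L^2 M T^-3]
Right side: [I^-1 L^2 M T^-3]

Both sides have the same dimensions, so the equation is dimensionally consistent.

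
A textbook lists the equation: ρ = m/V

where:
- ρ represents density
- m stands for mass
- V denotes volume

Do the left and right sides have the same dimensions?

Yes

ρ (density) has dimensions [L^-3 M].
m (mass) has dimensions [M].
V (volume) has dimensions [L^3].

Left side: [L^-3 M]
Right side: [L^-3 M]

Both sides have the same dimensions, so the equation is dimensionally consistent.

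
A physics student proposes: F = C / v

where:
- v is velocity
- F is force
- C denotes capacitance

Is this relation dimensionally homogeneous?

No

v (velocity) has dimensions [L T^-1].
F (force) has dimensions [L M T^-2].
C (capacitance) has dimensions [I^2 L^-2 M^-1 T^4].

Left side: [L M T^-2]
Right side: [I^2 L^-3 M^-1 T^5]

The two sides have different dimensions, so the equation is NOT dimensionally consistent.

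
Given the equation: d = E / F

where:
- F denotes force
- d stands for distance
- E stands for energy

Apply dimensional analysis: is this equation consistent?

Yes

F (force) has dimensions [L M T^-2].
d (distance) has dimensions [L].
E (energy) has dimensions [L^2 M T^-2].

Left side: [L]
Right side: [L]

Both sides have the same dimensions, so the equation is dimensionally consistent.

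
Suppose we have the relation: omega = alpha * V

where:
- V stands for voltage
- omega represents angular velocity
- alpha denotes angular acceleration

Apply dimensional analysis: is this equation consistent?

No

V (voltage) has dimensions [I^-1 L^2 M T^-3].
omega (angular velocity) has dimensions [T^-1].
alpha (angular acceleration) has dimensions [T^-2].

Left side: [T^-1]
Right side: [I^-1 L^2 M T^-5]

The two sides have different dimensions, so the equation is NOT dimensionally consistent.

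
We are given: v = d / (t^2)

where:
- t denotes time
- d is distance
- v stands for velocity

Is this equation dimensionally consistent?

No

t (time) has dimensions [T].
d (distance) has dimensions [L].
v (velocity) has dimensions [L T^-1].

Left side: [L T^-1]
Right side: [L T^-2]

The two sides have different dimensions, so the equation is NOT dimensionally consistent.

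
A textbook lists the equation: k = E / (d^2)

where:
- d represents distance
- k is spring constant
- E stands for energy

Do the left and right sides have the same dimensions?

Yes

d (distance) has dimensions [L].
k (spring constant) has dimensions [M T^-2].
E (energy) has dimensions [L^2 M T^-2].

Left side: [M T^-2]
Right side: [M T^-2]

Both sides have the same dimensions, so the equation is dimensionally consistent.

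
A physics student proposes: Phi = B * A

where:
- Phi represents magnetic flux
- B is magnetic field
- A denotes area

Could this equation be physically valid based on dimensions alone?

Yes

Phi (magnetic flux) has dimensions [I^-1 L^2 M T^-2].
B (magnetic field) has dimensions [I^-1 M T^-2].
A (area) has dimensions [L^2].

Left side: [I^-1 L^2 M T^-2]
Right side: [I^-1 L^2 M T^-2]

Both sides have the same dimensions, so the equation is dimensionally consistent.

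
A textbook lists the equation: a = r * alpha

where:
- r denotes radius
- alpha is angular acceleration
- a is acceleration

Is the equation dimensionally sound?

Yes

r (radius) has dimensions [L].
alpha (angular acceleration) has dimensions [T^-2].
a (acceleration) has dimensions [L T^-2].

Left side: [L T^-2]
Right side: [L T^-2]

Both sides have the same dimensions, so the equation is dimensionally consistent.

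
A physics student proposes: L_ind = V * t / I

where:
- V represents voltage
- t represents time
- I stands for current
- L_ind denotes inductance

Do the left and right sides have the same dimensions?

Yes

V (voltage) has dimensions [I^-1 L^2 M T^-3].
t (time) has dimensions [T].
I (current) has dimensions [I].
L_ind (inductance) has dimensions [I^-2 L^2 M T^-2].

Left side: [I^-2 L^2 M T^-2]
Right side: [I^-2 L^2 M T^-2]

Both sides have the same dimensions, so the equation is dimensionally consistent.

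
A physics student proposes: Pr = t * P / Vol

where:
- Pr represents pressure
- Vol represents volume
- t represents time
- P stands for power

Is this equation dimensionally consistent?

Yes

Pr (pressure) has dimensions [L^-1 M T^-2].
Vol (volume) has dimensions [L^3].
t (time) has dimensions [T].
P (power) has dimensions [L^2 M T^-3].

Left side: [L^-1 M T^-2]
Right side: [L^-1 M T^-2]

Both sides have the same dimensions, so the equation is dimensionally consistent.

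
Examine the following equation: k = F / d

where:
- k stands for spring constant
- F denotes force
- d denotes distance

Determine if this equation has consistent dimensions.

Yes

k (spring constant) has dimensions [M T^-2].
F (force) has dimensions [L M T^-2].
d (distance) has dimensions [L].

Left side: [M T^-2]
Right side: [M T^-2]

Both sides have the same dimensions, so the equation is dimensionally consistent.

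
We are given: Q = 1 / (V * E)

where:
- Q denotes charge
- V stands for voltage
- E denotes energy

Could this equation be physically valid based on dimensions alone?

No

Q (charge) has dimensions [I T].
V (voltage) has dimensions [I^-1 L^2 M T^-3].
E (energy) has dimensions [L^2 M T^-2].

Left side: [I T]
Right side: [I L^-4 M^-2 T^5]

The two sides have different dimensions, so the equation is NOT dimensionally consistent.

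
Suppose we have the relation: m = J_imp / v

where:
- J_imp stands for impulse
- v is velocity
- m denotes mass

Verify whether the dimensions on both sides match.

Yes

J_imp (impulse) has dimensions [L M T^-1].
v (velocity) has dimensions [L T^-1].
m (mass) has dimensions [M].

Left side: [M]
Right side: [M]

Both sides have the same dimensions, so the equation is dimensionally consistent.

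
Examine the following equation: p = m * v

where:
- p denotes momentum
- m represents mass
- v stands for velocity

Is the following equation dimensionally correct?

Yes

p (momentum) has dimensions [L M T^-1].
m (mass) has dimensions [M].
v (velocity) has dimensions [L T^-1].

Left side: [L M T^-1]
Right side: [L M T^-1]

Both sides have the same dimensions, so the equation is dimensionally consistent.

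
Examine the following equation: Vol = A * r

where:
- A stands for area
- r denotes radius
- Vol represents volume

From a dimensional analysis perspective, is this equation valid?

Yes

A (area) has dimensions [L^2].
r (radius) has dimensions [L].
Vol (volume) has dimensions [L^3].

Left side: [L^3]
Right side: [L^3]

Both sides have the same dimensions, so the equation is dimensionally consistent.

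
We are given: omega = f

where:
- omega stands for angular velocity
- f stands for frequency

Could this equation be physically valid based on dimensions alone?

Yes

omega (angular velocity) has dimensions [T^-1].
f (frequency) has dimensions [T^-1].

Left side: [T^-1]
Right side: [T^-1]

Both sides have the same dimensions, so the equation is dimensionally consistent.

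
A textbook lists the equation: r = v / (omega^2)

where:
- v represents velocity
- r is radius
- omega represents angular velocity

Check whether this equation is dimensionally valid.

No

v (velocity) has dimensions [L T^-1].
r (radius) has dimensions [L].
omega (angular velocity) has dimensions [T^-1].

Left side: [L]
Right side: [L T]

The two sides have different dimensions, so the equation is NOT dimensionally consistent.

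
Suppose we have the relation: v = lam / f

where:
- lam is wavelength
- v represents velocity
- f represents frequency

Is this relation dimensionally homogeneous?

No

lam (wavelength) has dimensions [L].
v (velocity) has dimensions [L T^-1].
f (frequency) has dimensions [T^-1].

Left side: [L T^-1]
Right side: [L T]

The two sides have different dimensions, so the equation is NOT dimensionally consistent.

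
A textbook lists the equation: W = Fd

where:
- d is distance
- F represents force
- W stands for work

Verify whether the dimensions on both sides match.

Yes

d (distance) has dimensions [L].
F (force) has dimensions [L M T^-2].
W (work) has dimensions [L^2 M T^-2].

Left side: [L^2 M T^-2]
Right side: [L^2 M T^-2]

Both sides have the same dimensions, so the equation is dimensionally consistent.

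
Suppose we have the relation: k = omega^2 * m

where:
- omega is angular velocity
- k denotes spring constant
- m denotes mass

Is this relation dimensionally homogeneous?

Yes

omega (angular velocity) has dimensions [T^-1].
k (spring constant) has dimensions [M T^-2].
m (mass) has dimensions [M].

Left side: [M T^-2]
Right side: [M T^-2]

Both sides have the same dimensions, so the equation is dimensionally consistent.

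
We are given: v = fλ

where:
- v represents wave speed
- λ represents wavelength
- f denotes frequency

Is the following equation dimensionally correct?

Yes

v (wave speed) has dimensions [L T^-1].
λ (wavelength) has dimensions [L].
f (frequency) has dimensions [T^-1].

Left side: [L T^-1]
Right side: [L T^-1]

Both sides have the same dimensions, so the equation is dimensionally consistent.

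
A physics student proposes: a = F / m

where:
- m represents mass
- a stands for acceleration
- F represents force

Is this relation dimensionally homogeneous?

Yes

m (mass) has dimensions [M].
a (acceleration) has dimensions [L T^-2].
F (force) has dimensions [L M T^-2].

Left side: [L T^-2]
Right side: [L T^-2]

Both sides have the same dimensions, so the equation is dimensionally consistent.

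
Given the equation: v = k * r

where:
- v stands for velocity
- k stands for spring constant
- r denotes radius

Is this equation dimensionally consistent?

No

v (velocity) has dimensions [L T^-1].
k (spring constant) has dimensions [M T^-2].
r (radius) has dimensions [L].

Left side: [L T^-1]
Right side: [L M T^-2]

The two sides have different dimensions, so the equation is NOT dimensionally consistent.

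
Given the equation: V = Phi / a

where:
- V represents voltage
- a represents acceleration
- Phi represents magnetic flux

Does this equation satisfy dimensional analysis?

No

V (voltage) has dimensions [I^-1 L^2 M T^-3].
a (acceleration) has dimensions [L T^-2].
Phi (magnetic flux) has dimensions [I^-1 L^2 M T^-2].

Left side: [I^-1 L^2 M T^-3]
Right side: [I^-1 L M]

The two sides have different dimensions, so the equation is NOT dimensionally consistent.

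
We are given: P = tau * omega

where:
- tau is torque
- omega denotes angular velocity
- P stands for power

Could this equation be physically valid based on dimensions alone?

Yes

tau (torque) has dimensions [L^2 M T^-2].
omega (angular velocity) has dimensions [T^-1].
P (power) has dimensions [L^2 M T^-3].

Left side: [L^2 M T^-3]
Right side: [L^2 M T^-3]

Both sides have the same dimensions, so the equation is dimensionally consistent.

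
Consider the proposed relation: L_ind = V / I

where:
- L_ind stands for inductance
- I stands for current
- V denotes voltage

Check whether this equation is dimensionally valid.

No

L_ind (inductance) has dimensions [I^-2 L^2 M T^-2].
I (current) has dimensions [I].
V (voltage) has dimensions [I^-1 L^2 M T^-3].

Left side: [I^-2 L^2 M T^-2]
Right side: [I^-2 L^2 M T^-3]

The two sides have different dimensions, so the equation is NOT dimensionally consistent.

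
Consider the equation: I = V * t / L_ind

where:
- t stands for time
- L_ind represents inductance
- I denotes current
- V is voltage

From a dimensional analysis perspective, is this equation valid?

Yes

t (time) has dimensions [T].
L_ind (inductance) has dimensions [I^-2 L^2 M T^-2].
I (current) has dimensions [I].
V (voltage) has dimensions [I^-1 L^2 M T^-3].

Left side: [I]
Right side: [I]

Both sides have the same dimensions, so the equation is dimensionally consistent.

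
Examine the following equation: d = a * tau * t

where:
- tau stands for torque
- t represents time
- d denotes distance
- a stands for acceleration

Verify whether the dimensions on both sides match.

No

tau (torque) has dimensions [L^2 M T^-2].
t (time) has dimensions [T].
d (distance) has dimensions [L].
a (acceleration) has dimensions [L T^-2].

Left side: [L]
Right side: [L^3 M T^-3]

The two sides have different dimensions, so the equation is NOT dimensionally consistent.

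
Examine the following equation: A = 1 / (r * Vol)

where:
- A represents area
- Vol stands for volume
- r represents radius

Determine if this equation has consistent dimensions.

No

A (area) has dimensions [L^2].
Vol (volume) has dimensions [L^3].
r (radius) has dimensions [L].

Left side: [L^2]
Right side: [L^-4]

The two sides have different dimensions, so the equation is NOT dimensionally consistent.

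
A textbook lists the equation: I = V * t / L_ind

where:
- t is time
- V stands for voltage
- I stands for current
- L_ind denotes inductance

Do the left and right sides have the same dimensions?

Yes

t (time) has dimensions [T].
V (voltage) has dimensions [I^-1 L^2 M T^-3].
I (current) has dimensions [I].
L_ind (inductance) has dimensions [I^-2 L^2 M T^-2].

Left side: [I]
Right side: [I]

Both sides have the same dimensions, so the equation is dimensionally consistent.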